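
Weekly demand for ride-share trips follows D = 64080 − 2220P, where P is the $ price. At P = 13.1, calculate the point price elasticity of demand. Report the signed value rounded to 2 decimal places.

dD/dP = −2220. At P = 13.1, D = 64080 − 2220(13.1) = 34998.
Ed = (dD/dP)·(P/D) = −2220 × (13.1/34998) = -0.8309…

-0.83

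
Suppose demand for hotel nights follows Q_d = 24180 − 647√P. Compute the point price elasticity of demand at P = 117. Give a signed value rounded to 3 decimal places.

dQ_d/dP = −647/(2√P) = -29.9076. At P = 117, Q_d = 17181.6.
Ed = (dQ_d/dP)·(P/Q_d) = (-29.9076) × (117/17181.6) = -0.20365…

-0.204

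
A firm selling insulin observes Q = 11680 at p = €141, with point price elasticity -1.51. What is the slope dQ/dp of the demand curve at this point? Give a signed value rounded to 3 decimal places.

-125.084

Ed = (dQ/dp)·(p/Q) ⇒ dQ/dp = Ed·Q/p = (-1.51)·11680/141 = -125.08368…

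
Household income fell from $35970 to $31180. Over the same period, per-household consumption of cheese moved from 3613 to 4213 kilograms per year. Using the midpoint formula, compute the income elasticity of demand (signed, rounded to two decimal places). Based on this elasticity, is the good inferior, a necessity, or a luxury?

-1.07; inferior

%ΔQ = (4213 − 3613)/[( 3613 + 4213)/2] = 600/3913 = 0.153335…
%ΔIncome = (31180 − 35970)/[( 35970 + 31180)/2] = -4790/33575 = -0.142665…
E_income = (600/3913) / (-4790/33575) = -1.0747…
E_income < 0 ⇒ inferior good.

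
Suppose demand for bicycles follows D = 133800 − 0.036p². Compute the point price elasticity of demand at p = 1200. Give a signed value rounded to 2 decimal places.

-1.27

dD/dp = −2·0.036·p = -86.4. At p = 1200, D = 81960.
Ed = (dD/dp)·(p/D) = (-86.4) × (1200/81960) = -1.2650…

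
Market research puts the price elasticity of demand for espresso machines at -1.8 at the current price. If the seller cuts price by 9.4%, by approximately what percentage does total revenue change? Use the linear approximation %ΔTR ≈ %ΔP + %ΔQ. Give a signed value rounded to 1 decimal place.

+7.5%

%ΔQ ≈ Ed × %ΔP = (-1.8) × (-9.4%) = +16.9200%
%ΔTR ≈ %ΔP + %ΔQ = (-9.4%) + (+16.9200%) = +7.5200%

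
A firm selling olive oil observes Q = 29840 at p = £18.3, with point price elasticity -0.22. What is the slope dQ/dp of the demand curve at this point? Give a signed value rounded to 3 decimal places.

-358.732

Ed = (dQ/dp)·(p/Q) ⇒ dQ/dp = Ed·Q/p = (-0.22)·29840/18.3 = -358.73224…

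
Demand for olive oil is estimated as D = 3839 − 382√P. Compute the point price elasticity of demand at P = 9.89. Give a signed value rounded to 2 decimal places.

dD/dP = −382/(2√P) = -60.7345. At P = 9.89, D = 2637.67.
Ed = (dD/dP)·(P/D) = (-60.7345) × (9.89/2637.67) = -0.2277…

-0.23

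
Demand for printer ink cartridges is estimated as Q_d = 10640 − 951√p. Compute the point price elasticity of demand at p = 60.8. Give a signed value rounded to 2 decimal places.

dQ_d/dp = −951/(2√p) = -60.9816. At p = 60.8, Q_d = 3224.64.
Ed = (dQ_d/dp)·(p/Q_d) = (-60.9816) × (60.8/3224.64) = -1.1497…

-1.15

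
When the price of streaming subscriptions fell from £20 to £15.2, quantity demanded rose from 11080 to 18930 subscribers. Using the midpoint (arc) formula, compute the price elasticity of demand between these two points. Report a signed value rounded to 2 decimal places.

-1.92

%ΔQ = (18930 − 11080) / [(11080 + 18930)/2] = 7850/15005 = 0.523158…
%ΔP = (15.2 − 20) / [(20 + 15.2)/2] = -4.8/17.6 = -0.272727…
Arc Ed = %ΔQ / %ΔP = (7850/15005) / (-4.8/17.6) = -1.9182…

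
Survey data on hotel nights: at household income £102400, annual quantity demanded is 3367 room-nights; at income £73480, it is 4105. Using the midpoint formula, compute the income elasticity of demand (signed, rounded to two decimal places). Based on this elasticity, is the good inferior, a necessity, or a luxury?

-0.60; inferior

%ΔQ = (4105 − 3367)/[( 3367 + 4105)/2] = 738/3736 = 0.197537…
%ΔIncome = (73480 − 102400)/[( 102400 + 73480)/2] = -28920/87940 = -0.328860…
E_income = (738/3736) / (-28920/87940) = -0.6006…
E_income < 0 ⇒ inferior good.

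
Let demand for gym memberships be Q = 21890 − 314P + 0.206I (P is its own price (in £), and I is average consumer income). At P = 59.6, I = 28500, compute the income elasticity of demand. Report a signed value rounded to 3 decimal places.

0.649

At the given values, Q = 21890 − 314(59.6) + 0.206(28500) = 9046.6.
∂Q/∂I = 0.206.
E = (0.206) × (28500/9046.6) = 0.64897…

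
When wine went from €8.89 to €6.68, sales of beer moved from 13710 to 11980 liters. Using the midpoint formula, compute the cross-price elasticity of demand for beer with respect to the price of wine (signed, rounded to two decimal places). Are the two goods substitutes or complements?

%ΔQ_{beer} = (11980 − 13710)/avg = -1730/12845 = -0.134682…
%ΔP_{wine} = (6.68 − 8.89)/avg = -2.21/7.785 = -0.283879…
E_cross = (-1730/12845) / (-2.21/7.785) = 0.4744…
E_cross > 0 ⇒ the goods are substitutes.

0.47; substitutes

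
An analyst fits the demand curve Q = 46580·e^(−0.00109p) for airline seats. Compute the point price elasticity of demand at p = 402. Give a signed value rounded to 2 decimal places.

-0.44

dQ/dp = −0.00109·Q = -32.7587. At p = 402, Q = 30053.9.
Ed = (dQ/dp)·(p/Q) = (-32.7587) × (402/30053.9) = -0.4381…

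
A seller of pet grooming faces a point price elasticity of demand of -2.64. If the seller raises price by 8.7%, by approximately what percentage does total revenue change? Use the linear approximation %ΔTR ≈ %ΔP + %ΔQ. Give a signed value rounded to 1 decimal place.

%ΔQ ≈ Ed × %ΔP = (-2.64) × (+8.7%) = -22.9680%
%ΔTR ≈ %ΔP + %ΔQ = (+8.7%) + (-22.9680%) = -14.2680%

-14.3%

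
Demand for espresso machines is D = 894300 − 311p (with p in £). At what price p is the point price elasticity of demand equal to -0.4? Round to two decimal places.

Ed = −311p/(894300 − 311p). Set this equal to -0.4:
311p = 0.4·(894300 − 311p) ⇒ 311p(1 + 0.4) = 0.4·894300
p = 0.4·894300 / (311·1.4) = 821.5893…

821.59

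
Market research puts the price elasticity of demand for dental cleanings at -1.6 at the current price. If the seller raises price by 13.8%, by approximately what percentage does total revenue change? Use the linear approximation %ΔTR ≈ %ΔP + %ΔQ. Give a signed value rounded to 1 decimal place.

-8.3%

%ΔQ ≈ Ed × %ΔP = (-1.6) × (+13.8%) = -22.0800%
%ΔTR ≈ %ΔP + %ΔQ = (+13.8%) + (-22.0800%) = -8.2800%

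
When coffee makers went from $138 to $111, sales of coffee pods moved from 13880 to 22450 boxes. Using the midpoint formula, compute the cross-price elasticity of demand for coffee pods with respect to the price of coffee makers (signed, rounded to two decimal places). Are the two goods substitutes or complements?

-2.18; complements

%ΔQ_{coffee pods} = (22450 − 13880)/avg = 8570/18165 = 0.471786…
%ΔP_{coffee makers} = (111 − 138)/avg = -27/124.5 = -0.216867…
E_cross = (8570/18165) / (-27/124.5) = -2.1754…
E_cross < 0 ⇒ the goods are complements.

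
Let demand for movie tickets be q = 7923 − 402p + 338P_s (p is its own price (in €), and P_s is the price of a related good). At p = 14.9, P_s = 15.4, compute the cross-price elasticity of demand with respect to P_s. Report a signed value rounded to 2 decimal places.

0.73

At the given values, q = 7923 − 402(14.9) + 338(15.4) = 7138.4.
∂q/∂P_s = 338.
E = (338) × (15.4/7138.4) = 0.7291…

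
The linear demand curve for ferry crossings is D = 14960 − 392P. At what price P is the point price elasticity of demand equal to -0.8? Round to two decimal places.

16.96

Ed = −392P/(14960 − 392P). Set this equal to -0.8:
392P = 0.8·(14960 − 392P) ⇒ 392P(1 + 0.8) = 0.8·14960
P = 0.8·14960 / (392·1.8) = 16.9614…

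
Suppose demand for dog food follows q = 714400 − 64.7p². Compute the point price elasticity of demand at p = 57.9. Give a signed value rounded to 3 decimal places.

-0.872

dq/dp = −2·64.7·p = -7492.26. At p = 57.9, q = 497499.073.
Ed = (dq/dp)·(p/q) = (-7492.26) × (57.9/497499.073) = -0.87196…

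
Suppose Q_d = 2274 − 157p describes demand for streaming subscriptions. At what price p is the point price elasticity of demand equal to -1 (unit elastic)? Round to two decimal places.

Ed = −157p/(2274 − 157p). Set this equal to -1:
157p = 1·(2274 − 157p) ⇒ 157p(1 + 1) = 1·2274
p = 1·2274 / (157·2) = 7.2420…

7.24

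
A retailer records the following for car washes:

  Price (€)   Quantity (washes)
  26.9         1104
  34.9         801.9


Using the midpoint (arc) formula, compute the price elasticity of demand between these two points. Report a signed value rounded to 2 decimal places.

-1.22

%ΔQ = (801.9 − 1104) / [(1104 + 801.9)/2] = -302.1/952.95 = -0.317015…
%ΔP = (34.9 − 26.9) / [(26.9 + 34.9)/2] = 8/30.9 = 0.258899…
Arc Ed = %ΔQ / %ΔP = (-302.1/952.95) / (8/30.9) = -1.2244…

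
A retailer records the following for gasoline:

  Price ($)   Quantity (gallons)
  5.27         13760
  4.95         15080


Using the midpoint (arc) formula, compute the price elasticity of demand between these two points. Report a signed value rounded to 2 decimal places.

%ΔQ = (15080 − 13760) / [(13760 + 15080)/2] = 1320/14420 = 0.091539…
%ΔP = (4.95 − 5.27) / [(5.27 + 4.95)/2] = -0.32/5.11 = -0.062622…
Arc Ed = %ΔQ / %ΔP = (1320/14420) / (-0.32/5.11) = -1.4617…

-1.46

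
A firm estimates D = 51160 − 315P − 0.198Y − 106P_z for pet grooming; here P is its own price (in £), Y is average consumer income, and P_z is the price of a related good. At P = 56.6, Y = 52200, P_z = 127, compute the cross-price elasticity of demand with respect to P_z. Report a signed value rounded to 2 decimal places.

At the given values, D = 51160 − 315(56.6) − 0.198(52200) − 106(127) = 9533.4.
∂D/∂P_z = -106.
E = (-106) × (127/9533.4) = -1.4120…

-1.41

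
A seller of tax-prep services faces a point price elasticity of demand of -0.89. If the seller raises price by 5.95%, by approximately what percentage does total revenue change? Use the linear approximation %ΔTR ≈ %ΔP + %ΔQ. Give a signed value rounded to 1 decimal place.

%ΔQ ≈ Ed × %ΔP = (-0.89) × (+5.95%) = -5.2955%
%ΔTR ≈ %ΔP + %ΔQ = (+5.95%) + (-5.2955%) = +0.6545%

+0.7%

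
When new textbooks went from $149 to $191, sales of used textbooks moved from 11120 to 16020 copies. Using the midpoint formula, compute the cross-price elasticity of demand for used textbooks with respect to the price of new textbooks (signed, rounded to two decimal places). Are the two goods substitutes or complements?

%ΔQ_{used textbooks} = (16020 − 11120)/avg = 4900/13570 = 0.361090…
%ΔP_{new textbooks} = (191 − 149)/avg = 42/170 = 0.247058…
E_cross = (4900/13570) / (42/170) = 1.4615…
E_cross > 0 ⇒ the goods are substitutes.

1.46; substitutes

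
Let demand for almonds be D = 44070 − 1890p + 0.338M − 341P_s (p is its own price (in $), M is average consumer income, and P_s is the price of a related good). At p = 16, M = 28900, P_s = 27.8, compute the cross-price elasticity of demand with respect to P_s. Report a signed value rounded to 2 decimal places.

At the given values, D = 44070 − 1890(16) + 0.338(28900) − 341(27.8) = 14118.4.
∂D/∂P_s = -341.
E = (-341) × (27.8/14118.4) = -0.6714…

-0.67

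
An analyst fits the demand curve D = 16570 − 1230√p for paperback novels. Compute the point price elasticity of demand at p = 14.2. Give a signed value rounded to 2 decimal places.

-0.19

dD/dp = −1230/(2√p) = -163.204. At p = 14.2, D = 11935.
Ed = (dD/dp)·(p/D) = (-163.204) × (14.2/11935) = -0.1941…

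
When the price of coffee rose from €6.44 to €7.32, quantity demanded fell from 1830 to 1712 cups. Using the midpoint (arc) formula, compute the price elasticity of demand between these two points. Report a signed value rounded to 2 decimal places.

-0.52

%ΔQ = (1712 − 1830) / [(1830 + 1712)/2] = -118/1771 = -0.066629…
%ΔP = (7.32 − 6.44) / [(6.44 + 7.32)/2] = 0.88/6.88 = 0.127906…
Arc Ed = %ΔQ / %ΔP = (-118/1771) / (0.88/6.88) = -0.5209…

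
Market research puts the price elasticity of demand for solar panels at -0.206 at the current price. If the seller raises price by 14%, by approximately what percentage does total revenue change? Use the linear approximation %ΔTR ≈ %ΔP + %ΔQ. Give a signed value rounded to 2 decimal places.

%ΔQ ≈ Ed × %ΔP = (-0.206) × (+14%) = -2.8840%
%ΔTR ≈ %ΔP + %ΔQ = (+14%) + (-2.8840%) = +11.1160%

+11.12%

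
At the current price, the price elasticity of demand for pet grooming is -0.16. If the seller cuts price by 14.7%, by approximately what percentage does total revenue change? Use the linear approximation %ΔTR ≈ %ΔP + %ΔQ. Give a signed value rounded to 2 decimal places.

-12.35%

%ΔQ ≈ Ed × %ΔP = (-0.16) × (-14.7%) = +2.3520%
%ΔTR ≈ %ΔP + %ΔQ = (-14.7%) + (+2.3520%) = -12.3480%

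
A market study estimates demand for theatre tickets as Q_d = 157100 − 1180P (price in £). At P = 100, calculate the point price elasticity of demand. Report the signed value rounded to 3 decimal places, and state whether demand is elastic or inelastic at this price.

-3.018; elastic

dQ_d/dP = −1180. At P = 100, Q_d = 157100 − 1180(100) = 39100.
Ed = (dQ_d/dP)·(P/Q_d) = −1180 × (100/39100) = -3.01790…
|Ed| = 3.018 > 1, so demand is elastic.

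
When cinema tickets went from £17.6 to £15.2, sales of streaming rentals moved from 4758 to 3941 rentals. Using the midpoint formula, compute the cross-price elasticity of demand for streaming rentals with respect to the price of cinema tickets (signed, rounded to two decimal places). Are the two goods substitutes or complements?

%ΔQ_{streaming rentals} = (3941 − 4758)/avg = -817/4349.5 = -0.187837…
%ΔP_{cinema tickets} = (15.2 − 17.6)/avg = -2.4/16.4 = -0.146341…
E_cross = (-817/4349.5) / (-2.4/16.4) = 1.2835…
E_cross > 0 ⇒ the goods are substitutes.

1.28; substitutes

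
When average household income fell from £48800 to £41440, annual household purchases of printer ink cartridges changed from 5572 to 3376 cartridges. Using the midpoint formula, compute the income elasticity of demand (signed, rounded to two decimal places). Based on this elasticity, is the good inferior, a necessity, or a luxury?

%ΔQ = (3376 − 5572)/[( 5572 + 3376)/2] = -2196/4474 = -0.490835…
%ΔIncome = (41440 − 48800)/[( 48800 + 41440)/2] = -7360/45120 = -0.163120…
E_income = (-2196/4474) / (-7360/45120) = 3.0090…
E_income > 1 ⇒ normal good, luxury.

3.01; luxury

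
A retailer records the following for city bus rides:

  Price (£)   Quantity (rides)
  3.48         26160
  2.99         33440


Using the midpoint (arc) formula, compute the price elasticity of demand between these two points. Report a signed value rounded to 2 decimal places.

-1.61

%ΔQ = (33440 − 26160) / [(26160 + 33440)/2] = 7280/29800 = 0.244295…
%ΔP = (2.99 − 3.48) / [(3.48 + 2.99)/2] = -0.49/3.235 = -0.151468…
Arc Ed = %ΔQ / %ΔP = (7280/29800) / (-0.49/3.235) = -1.6128…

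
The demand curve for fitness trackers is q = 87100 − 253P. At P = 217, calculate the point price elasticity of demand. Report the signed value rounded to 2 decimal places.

dq/dP = −253. At P = 217, q = 87100 − 253(217) = 32199.
Ed = (dq/dP)·(P/q) = −253 × (217/32199) = -1.7050…

-1.71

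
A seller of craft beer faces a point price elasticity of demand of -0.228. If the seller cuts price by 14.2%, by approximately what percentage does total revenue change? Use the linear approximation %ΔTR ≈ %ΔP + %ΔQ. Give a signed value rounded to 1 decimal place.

%ΔQ ≈ Ed × %ΔP = (-0.228) × (-14.2%) = +3.2376%
%ΔTR ≈ %ΔP + %ΔQ = (-14.2%) + (+3.2376%) = -10.9624%

-11.0%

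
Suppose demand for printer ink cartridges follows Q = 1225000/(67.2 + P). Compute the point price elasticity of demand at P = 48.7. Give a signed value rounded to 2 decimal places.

-0.42

dQ/dP = −1225000/(67.2 + P)² = -91.1946. At P = 48.7, Q = 10569.5.
Ed = (dQ/dP)·(P/Q) = (-91.1946) × (48.7/10569.5) = -0.4201…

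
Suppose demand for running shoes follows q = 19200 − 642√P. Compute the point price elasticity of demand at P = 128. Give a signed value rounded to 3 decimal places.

dq/dP = −642/(2√P) = -28.3727. At P = 128, q = 11936.6.
Ed = (dq/dP)·(P/q) = (-28.3727) × (128/11936.6) = -0.30424…

-0.304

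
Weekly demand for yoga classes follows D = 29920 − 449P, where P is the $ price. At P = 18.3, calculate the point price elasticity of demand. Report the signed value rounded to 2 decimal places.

-0.38

dD/dP = −449. At P = 18.3, D = 29920 − 449(18.3) = 21703.3.
Ed = (dD/dP)·(P/D) = −449 × (18.3/21703.3) = -0.3785…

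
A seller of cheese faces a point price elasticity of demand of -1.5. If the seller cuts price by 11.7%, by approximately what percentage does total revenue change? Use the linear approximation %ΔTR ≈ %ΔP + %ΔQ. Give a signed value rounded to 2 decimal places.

+5.85%

%ΔQ ≈ Ed × %ΔP = (-1.5) × (-11.7%) = +17.5500%
%ΔTR ≈ %ΔP + %ΔQ = (-11.7%) + (+17.5500%) = +5.8500%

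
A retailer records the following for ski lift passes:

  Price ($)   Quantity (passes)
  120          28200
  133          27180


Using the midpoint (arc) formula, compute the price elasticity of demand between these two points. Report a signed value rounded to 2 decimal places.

%ΔQ = (27180 − 28200) / [(28200 + 27180)/2] = -1020/27690 = -0.036836…
%ΔP = (133 − 120) / [(120 + 133)/2] = 13/126.5 = 0.102766…
Arc Ed = %ΔQ / %ΔP = (-1020/27690) / (13/126.5) = -0.3584…

-0.36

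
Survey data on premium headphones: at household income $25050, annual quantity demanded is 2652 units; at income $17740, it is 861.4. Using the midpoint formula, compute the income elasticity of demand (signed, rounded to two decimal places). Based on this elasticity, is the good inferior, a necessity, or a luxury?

2.98; luxury

%ΔQ = (861.4 − 2652)/[( 2652 + 861.4)/2] = -1790.6/1756.7 = -1.019297…
%ΔIncome = (17740 − 25050)/[( 25050 + 17740)/2] = -7310/21395 = -0.341668…
E_income = (-1790.6/1756.7) / (-7310/21395) = 2.9832…
E_income > 1 ⇒ normal good, luxury.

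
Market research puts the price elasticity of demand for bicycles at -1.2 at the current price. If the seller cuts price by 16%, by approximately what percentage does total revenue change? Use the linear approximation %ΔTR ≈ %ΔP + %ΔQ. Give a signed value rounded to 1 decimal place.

+3.2%

%ΔQ ≈ Ed × %ΔP = (-1.2) × (-16%) = +19.2000%
%ΔTR ≈ %ΔP + %ΔQ = (-16%) + (+19.2000%) = +3.2000%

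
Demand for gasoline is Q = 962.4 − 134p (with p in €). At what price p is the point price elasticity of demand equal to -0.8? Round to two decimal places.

3.19

Ed = −134p/(962.4 − 134p). Set this equal to -0.8:
134p = 0.8·(962.4 − 134p) ⇒ 134p(1 + 0.8) = 0.8·962.4
p = 0.8·962.4 / (134·1.8) = 3.1920…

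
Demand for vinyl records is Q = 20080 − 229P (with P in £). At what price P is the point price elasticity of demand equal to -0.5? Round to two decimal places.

Ed = −229P/(20080 − 229P). Set this equal to -0.5:
229P = 0.5·(20080 − 229P) ⇒ 229P(1 + 0.5) = 0.5·20080
P = 0.5·20080 / (229·1.5) = 29.2285…

29.23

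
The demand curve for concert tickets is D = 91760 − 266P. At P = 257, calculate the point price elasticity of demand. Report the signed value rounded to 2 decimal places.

-2.92

dD/dP = −266. At P = 257, D = 91760 − 266(257) = 23398.
Ed = (dD/dP)·(P/D) = −266 × (257/23398) = -2.9217…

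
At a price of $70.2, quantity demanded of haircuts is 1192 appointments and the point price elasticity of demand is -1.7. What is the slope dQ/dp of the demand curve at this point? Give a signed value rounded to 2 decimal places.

Ed = (dQ/dp)·(p/Q) ⇒ dQ/dp = Ed·Q/p = (-1.7)·1192/70.2 = -28.8660…

-28.87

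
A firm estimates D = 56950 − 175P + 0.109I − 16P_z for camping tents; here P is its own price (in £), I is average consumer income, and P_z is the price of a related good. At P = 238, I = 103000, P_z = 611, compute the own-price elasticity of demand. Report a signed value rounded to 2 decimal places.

At the given values, D = 56950 − 175(238) + 0.109(103000) − 16(611) = 16751.
∂D/∂P = −175.
E = (-175) × (238/16751) = -2.4864…

-2.49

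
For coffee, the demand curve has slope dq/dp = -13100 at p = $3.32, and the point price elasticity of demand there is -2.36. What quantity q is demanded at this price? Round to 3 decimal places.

Ed = (dq/dp)·(p/q) ⇒ q = (dq/dp)·p/Ed = (-13100)·3.32/(-2.36) = 18428.81355…

18428.814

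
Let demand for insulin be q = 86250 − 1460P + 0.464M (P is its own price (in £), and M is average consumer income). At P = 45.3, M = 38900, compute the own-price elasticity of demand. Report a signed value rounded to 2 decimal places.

At the given values, q = 86250 − 1460(45.3) + 0.464(38900) = 38161.6.
∂q/∂P = −1460.
E = (-1460) × (45.3/38161.6) = -1.7331…

-1.73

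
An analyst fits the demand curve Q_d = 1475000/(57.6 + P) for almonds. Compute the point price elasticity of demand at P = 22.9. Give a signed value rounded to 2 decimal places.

dQ_d/dP = −1475000/(57.6 + P)² = -227.615. At P = 22.9, Q_d = 18323.
Ed = (dQ_d/dP)·(P/Q_d) = (-227.615) × (22.9/18323) = -0.2844…

-0.28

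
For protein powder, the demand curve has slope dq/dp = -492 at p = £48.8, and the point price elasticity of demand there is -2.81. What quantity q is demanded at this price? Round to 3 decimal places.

Ed = (dq/dp)·(p/q) ⇒ q = (dq/dp)·p/Ed = (-492)·48.8/(-2.81) = 8544.34163…

8544.342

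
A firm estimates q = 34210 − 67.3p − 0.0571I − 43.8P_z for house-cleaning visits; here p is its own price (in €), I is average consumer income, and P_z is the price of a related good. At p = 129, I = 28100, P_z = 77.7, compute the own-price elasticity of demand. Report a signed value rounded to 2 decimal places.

At the given values, q = 34210 − 67.3(129) − 0.0571(28100) − 43.8(77.7) = 20520.53.
∂q/∂p = −67.3.
E = (-67.3) × (129/20520.53) = -0.4230…

-0.42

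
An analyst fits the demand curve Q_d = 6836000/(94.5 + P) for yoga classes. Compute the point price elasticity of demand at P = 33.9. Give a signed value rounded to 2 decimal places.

-0.26

dQ_d/dP = −6836000/(94.5 + P)² = -414.641. At P = 33.9, Q_d = 53239.9.
Ed = (dQ_d/dP)·(P/Q_d) = (-414.641) × (33.9/53239.9) = -0.2640…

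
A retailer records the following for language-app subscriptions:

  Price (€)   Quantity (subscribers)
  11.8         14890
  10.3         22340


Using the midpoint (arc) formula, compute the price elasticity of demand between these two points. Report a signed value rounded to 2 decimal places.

-2.95

%ΔQ = (22340 − 14890) / [(14890 + 22340)/2] = 7450/18615 = 0.400214…
%ΔP = (10.3 − 11.8) / [(11.8 + 10.3)/2] = -1.5/11.05 = -0.135746…
Arc Ed = %ΔQ / %ΔP = (7450/18615) / (-1.5/11.05) = -2.9482…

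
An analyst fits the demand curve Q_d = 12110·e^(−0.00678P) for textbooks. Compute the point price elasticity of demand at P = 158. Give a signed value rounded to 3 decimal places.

-1.071

dQ_d/dP = −0.00678·Q_d = -28.1281. At P = 158, Q_d = 4148.69.
Ed = (dQ_d/dP)·(P/Q_d) = (-28.1281) × (158/4148.69) = -1.07124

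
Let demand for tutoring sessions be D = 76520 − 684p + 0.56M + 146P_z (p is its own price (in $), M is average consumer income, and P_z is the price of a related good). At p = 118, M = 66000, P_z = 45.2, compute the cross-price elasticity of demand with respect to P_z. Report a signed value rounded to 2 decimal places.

0.17

At the given values, D = 76520 − 684(118) + 0.56(66000) + 146(45.2) = 39367.2.
∂D/∂P_z = 146.
E = (146) × (45.2/39367.2) = 0.1676…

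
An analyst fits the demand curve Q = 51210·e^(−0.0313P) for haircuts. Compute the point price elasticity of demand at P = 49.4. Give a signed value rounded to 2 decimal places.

-1.55

dQ/dP = −0.0313·Q = -341.495. At P = 49.4, Q = 10910.4.
Ed = (dQ/dP)·(P/Q) = (-341.495) × (49.4/10910.4) = -1.5462…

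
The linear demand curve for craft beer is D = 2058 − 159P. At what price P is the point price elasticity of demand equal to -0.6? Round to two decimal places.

4.85

Ed = −159P/(2058 − 159P). Set this equal to -0.6:
159P = 0.6·(2058 − 159P) ⇒ 159P(1 + 0.6) = 0.6·2058
P = 0.6·2058 / (159·1.6) = 4.8537…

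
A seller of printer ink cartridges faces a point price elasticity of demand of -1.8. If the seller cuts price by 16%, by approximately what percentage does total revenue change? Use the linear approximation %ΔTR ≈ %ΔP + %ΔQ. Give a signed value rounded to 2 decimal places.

+12.80%

%ΔQ ≈ Ed × %ΔP = (-1.8) × (-16%) = +28.8000%
%ΔTR ≈ %ΔP + %ΔQ = (-16%) + (+28.8000%) = +12.8000%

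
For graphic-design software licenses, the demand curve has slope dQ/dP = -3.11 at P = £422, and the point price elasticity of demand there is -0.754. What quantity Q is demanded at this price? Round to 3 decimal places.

Ed = (dQ/dP)·(P/Q) ⇒ Q = (dQ/dP)·P/Ed = (-3.11)·422/(-0.754) = 1740.61007…

1740.610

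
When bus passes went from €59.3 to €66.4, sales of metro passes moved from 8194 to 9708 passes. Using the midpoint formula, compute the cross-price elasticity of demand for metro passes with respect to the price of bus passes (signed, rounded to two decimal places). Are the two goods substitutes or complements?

1.50; substitutes

%ΔQ_{metro passes} = (9708 − 8194)/avg = 1514/8951 = 0.169143…
%ΔP_{bus passes} = (66.4 − 59.3)/avg = 7.1/62.85 = 0.112967…
E_cross = (1514/8951) / (7.1/62.85) = 1.4972…
E_cross > 0 ⇒ the goods are substitutes.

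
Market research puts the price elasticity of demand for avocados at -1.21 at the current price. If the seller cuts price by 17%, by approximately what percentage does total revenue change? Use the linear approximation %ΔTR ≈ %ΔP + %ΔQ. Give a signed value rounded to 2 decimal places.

+3.57%

%ΔQ ≈ Ed × %ΔP = (-1.21) × (-17%) = +20.5700%
%ΔTR ≈ %ΔP + %ΔQ = (-17%) + (+20.5700%) = +3.5700%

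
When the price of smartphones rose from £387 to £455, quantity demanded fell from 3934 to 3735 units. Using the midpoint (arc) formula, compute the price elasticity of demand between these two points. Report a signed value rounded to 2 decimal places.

-0.32

%ΔQ = (3735 − 3934) / [(3934 + 3735)/2] = -199/3834.5 = -0.051897…
%ΔP = (455 − 387) / [(387 + 455)/2] = 68/421 = 0.161520…
Arc Ed = %ΔQ / %ΔP = (-199/3834.5) / (68/421) = -0.3213…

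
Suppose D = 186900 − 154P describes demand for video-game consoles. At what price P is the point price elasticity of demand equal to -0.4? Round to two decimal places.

Ed = −154P/(186900 − 154P). Set this equal to -0.4:
154P = 0.4·(186900 − 154P) ⇒ 154P(1 + 0.4) = 0.4·186900
P = 0.4·186900 / (154·1.4) = 346.7532…

346.75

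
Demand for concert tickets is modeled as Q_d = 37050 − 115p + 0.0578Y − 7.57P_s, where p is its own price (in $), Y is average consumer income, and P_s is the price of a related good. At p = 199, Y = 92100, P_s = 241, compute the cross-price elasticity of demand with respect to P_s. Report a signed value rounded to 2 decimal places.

-0.10

At the given values, Q_d = 37050 − 115(199) + 0.0578(92100) − 7.57(241) = 17664.01.
∂Q_d/∂P_s = -7.57.
E = (-7.57) × (241/17664.01) = -0.1032…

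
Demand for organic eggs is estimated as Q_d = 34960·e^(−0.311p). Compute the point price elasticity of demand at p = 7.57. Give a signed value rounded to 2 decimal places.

-2.35

dQ_d/dp = −0.311·Q_d = -1032.49. At p = 7.57, Q_d = 3319.9.
Ed = (dQ_d/dp)·(p/Q_d) = (-1032.49) × (7.57/3319.9) = -2.3542…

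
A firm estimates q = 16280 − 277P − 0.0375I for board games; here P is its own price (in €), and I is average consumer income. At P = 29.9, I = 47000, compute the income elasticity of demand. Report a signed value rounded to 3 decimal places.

At the given values, q = 16280 − 277(29.9) − 0.0375(47000) = 6235.2.
∂q/∂I = -0.0375.
E = (-0.0375) × (47000/6235.2) = -0.28266…

-0.283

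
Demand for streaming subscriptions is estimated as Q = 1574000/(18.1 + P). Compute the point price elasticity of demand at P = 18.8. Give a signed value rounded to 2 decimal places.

dQ/dP = −1574000/(18.1 + P)² = -1155.98. At P = 18.8, Q = 42655.8.
Ed = (dQ/dP)·(P/Q) = (-1155.98) × (18.8/42655.8) = -0.5094…

-0.51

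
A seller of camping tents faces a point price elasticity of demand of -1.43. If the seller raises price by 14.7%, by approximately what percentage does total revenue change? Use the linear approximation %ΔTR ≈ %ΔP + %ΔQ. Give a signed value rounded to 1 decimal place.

%ΔQ ≈ Ed × %ΔP = (-1.43) × (+14.7%) = -21.0210%
%ΔTR ≈ %ΔP + %ΔQ = (+14.7%) + (-21.0210%) = -6.3210%

-6.3%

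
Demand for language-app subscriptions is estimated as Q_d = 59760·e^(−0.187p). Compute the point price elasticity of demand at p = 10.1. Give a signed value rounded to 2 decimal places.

dQ_d/dp = −0.187·Q_d = -1690.44. At p = 10.1, Q_d = 9039.8.
Ed = (dQ_d/dp)·(p/Q_d) = (-1690.44) × (10.1/9039.8) = -1.8887

-1.89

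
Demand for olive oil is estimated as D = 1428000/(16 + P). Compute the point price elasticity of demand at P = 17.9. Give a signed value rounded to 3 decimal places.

-0.528

dD/dP = −1428000/(16 + P)² = -1242.59. At P = 17.9, D = 42123.9.
Ed = (dD/dP)·(P/D) = (-1242.59) × (17.9/42123.9) = -0.52802…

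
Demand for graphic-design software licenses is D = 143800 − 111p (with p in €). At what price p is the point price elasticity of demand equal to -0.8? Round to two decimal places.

575.78

Ed = −111p/(143800 − 111p). Set this equal to -0.8:
111p = 0.8·(143800 − 111p) ⇒ 111p(1 + 0.8) = 0.8·143800
p = 0.8·143800 / (111·1.8) = 575.7757…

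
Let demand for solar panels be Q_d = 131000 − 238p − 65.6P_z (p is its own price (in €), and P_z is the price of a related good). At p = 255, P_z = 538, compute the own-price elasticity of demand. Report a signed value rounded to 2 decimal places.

At the given values, Q_d = 131000 − 238(255) − 65.6(538) = 35017.2.
∂Q_d/∂p = −238.
E = (-238) × (255/35017.2) = -1.7331…

-1.73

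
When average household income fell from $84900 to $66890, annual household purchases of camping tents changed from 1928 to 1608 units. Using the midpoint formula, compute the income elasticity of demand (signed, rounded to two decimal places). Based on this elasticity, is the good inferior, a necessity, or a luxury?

%ΔQ = (1608 − 1928)/[( 1928 + 1608)/2] = -320/1768 = -0.180995…
%ΔIncome = (66890 − 84900)/[( 84900 + 66890)/2] = -18010/75895 = -0.237301…
E_income = (-320/1768) / (-18010/75895) = 0.7627…
0 < E_income < 1 ⇒ normal good, necessity.

0.76; necessity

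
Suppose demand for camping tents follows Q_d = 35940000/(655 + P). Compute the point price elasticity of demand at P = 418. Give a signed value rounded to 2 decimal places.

-0.39

dQ_d/dP = −35940000/(655 + P)² = -31.2161. At P = 418, Q_d = 33494.9.
Ed = (dQ_d/dP)·(P/Q_d) = (-31.2161) × (418/33494.9) = -0.3895…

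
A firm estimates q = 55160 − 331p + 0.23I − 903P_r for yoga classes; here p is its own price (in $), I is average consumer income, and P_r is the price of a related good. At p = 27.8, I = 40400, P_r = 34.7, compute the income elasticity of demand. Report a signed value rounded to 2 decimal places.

At the given values, q = 55160 − 331(27.8) + 0.23(40400) − 903(34.7) = 23916.1.
∂q/∂I = 0.23.
E = (0.23) × (40400/23916.1) = 0.3885…

0.39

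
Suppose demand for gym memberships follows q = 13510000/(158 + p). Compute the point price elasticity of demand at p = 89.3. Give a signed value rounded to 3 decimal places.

dq/dp = −13510000/(158 + p)² = -220.906. At p = 89.3, q = 54630.
Ed = (dq/dp)·(p/q) = (-220.906) × (89.3/54630) = -0.36109…

-0.361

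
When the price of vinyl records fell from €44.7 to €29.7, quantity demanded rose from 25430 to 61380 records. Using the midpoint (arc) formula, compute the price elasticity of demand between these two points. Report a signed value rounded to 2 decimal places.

-2.05

%ΔQ = (61380 − 25430) / [(25430 + 61380)/2] = 35950/43405 = 0.828245…
%ΔP = (29.7 − 44.7) / [(44.7 + 29.7)/2] = -15/37.2 = -0.403225…
Arc Ed = %ΔQ / %ΔP = (35950/43405) / (-15/37.2) = -2.0540…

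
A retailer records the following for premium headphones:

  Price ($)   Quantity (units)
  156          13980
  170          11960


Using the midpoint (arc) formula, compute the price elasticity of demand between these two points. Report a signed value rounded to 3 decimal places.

-1.813

%ΔQ = (11960 − 13980) / [(13980 + 11960)/2] = -2020/12970 = -0.155744…
%ΔP = (170 − 156) / [(156 + 170)/2] = 14/163 = 0.085889…
Arc Ed = %ΔQ / %ΔP = (-2020/12970) / (14/163) = -1.81330…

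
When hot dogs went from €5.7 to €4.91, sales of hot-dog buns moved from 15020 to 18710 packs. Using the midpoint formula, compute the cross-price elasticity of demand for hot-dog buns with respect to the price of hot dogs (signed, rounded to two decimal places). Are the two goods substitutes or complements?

-1.47; complements

%ΔQ_{hot-dog buns} = (18710 − 15020)/avg = 3690/16865 = 0.218796…
%ΔP_{hot dogs} = (4.91 − 5.7)/avg = -0.79/5.305 = -0.148916…
E_cross = (3690/16865) / (-0.79/5.305) = -1.4692…
E_cross < 0 ⇒ the goods are complements.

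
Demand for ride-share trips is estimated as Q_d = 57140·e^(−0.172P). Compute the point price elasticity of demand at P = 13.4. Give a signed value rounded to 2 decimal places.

dQ_d/dP = −0.172·Q_d = -980.634. At P = 13.4, Q_d = 5701.36.
Ed = (dQ_d/dP)·(P/Q_d) = (-980.634) × (13.4/5701.36) = -2.3048

-2.30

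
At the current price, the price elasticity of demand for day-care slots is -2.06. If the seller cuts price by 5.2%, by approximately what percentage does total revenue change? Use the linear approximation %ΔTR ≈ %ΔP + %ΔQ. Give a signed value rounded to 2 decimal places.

%ΔQ ≈ Ed × %ΔP = (-2.06) × (-5.2%) = +10.7120%
%ΔTR ≈ %ΔP + %ΔQ = (-5.2%) + (+10.7120%) = +5.5120%

+5.51%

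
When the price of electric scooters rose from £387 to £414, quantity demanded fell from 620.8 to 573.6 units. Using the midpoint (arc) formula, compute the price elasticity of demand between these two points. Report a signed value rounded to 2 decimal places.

%ΔQ = (573.6 − 620.8) / [(620.8 + 573.6)/2] = -47.2/597.2 = -0.079035…
%ΔP = (414 − 387) / [(387 + 414)/2] = 27/400.5 = 0.067415…
Arc Ed = %ΔQ / %ΔP = (-47.2/597.2) / (27/400.5) = -1.1723…

-1.17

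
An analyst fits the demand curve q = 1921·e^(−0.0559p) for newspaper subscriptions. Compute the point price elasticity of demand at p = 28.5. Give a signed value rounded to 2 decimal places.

dq/dp = −0.0559·q = -21.8295. At p = 28.5, q = 390.509.
Ed = (dq/dp)·(p/q) = (-21.8295) × (28.5/390.509) = -1.5931…

-1.59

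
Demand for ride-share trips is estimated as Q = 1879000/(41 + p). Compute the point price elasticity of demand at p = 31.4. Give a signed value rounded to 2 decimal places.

dQ/dp = −1879000/(41 + p)² = -358.467. At p = 31.4, Q = 25953.
Ed = (dQ/dp)·(p/Q) = (-358.467) × (31.4/25953) = -0.4337…

-0.43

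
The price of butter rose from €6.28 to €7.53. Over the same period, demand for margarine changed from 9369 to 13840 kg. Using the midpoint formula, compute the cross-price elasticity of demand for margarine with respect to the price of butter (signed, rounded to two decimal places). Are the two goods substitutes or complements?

2.13; substitutes

%ΔQ_{margarine} = (13840 − 9369)/avg = 4471/11604.5 = 0.385281…
%ΔP_{butter} = (7.53 − 6.28)/avg = 1.25/6.905 = 0.181028…
E_cross = (4471/11604.5) / (1.25/6.905) = 2.1282…
E_cross > 0 ⇒ the goods are substitutes.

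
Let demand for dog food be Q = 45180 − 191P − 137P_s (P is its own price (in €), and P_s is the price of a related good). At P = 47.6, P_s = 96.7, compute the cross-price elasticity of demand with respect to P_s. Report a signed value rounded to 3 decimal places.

-0.580

At the given values, Q = 45180 − 191(47.6) − 137(96.7) = 22840.5.
∂Q/∂P_s = -137.
E = (-137) × (96.7/22840.5) = -0.58001…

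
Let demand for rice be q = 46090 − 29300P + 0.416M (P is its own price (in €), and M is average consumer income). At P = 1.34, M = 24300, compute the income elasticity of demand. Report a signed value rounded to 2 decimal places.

0.60

At the given values, q = 46090 − 29300(1.34) + 0.416(24300) = 16936.8.
∂q/∂M = 0.416.
E = (0.416) × (24300/16936.8) = 0.5968…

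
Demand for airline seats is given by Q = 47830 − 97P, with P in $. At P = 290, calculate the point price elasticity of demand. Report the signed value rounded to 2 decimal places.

-1.43

dQ/dP = −97. At P = 290, Q = 47830 − 97(290) = 19700.
Ed = (dQ/dP)·(P/Q) = −97 × (290/19700) = -1.4279…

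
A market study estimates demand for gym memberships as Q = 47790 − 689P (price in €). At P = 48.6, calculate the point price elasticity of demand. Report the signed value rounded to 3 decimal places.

-2.341

dQ/dP = −689. At P = 48.6, Q = 47790 − 689(48.6) = 14304.6.
Ed = (dQ/dP)·(P/Q) = −689 × (48.6/14304.6) = -2.34088…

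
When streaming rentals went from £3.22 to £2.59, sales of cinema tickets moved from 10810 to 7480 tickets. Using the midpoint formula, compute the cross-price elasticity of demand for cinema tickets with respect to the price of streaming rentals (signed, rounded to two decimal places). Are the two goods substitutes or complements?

1.68; substitutes

%ΔQ_{cinema tickets} = (7480 − 10810)/avg = -3330/9145 = -0.364133…
%ΔP_{streaming rentals} = (2.59 − 3.22)/avg = -0.63/2.905 = -0.216867…
E_cross = (-3330/9145) / (-0.63/2.905) = 1.6790…
E_cross > 0 ⇒ the goods are substitutes.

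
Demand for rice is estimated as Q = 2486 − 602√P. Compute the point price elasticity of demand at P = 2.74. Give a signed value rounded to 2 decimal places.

-0.33

dQ/dP = −602/(2√P) = -181.841. At P = 2.74, Q = 1489.51.
Ed = (dQ/dP)·(P/Q) = (-181.841) × (2.74/1489.51) = -0.3345…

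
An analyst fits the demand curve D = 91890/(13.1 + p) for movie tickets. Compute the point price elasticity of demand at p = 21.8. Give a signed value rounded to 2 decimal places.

-0.62

dD/dp = −91890/(13.1 + p)² = -75.4427. At p = 21.8, D = 2632.95.
Ed = (dD/dp)·(p/D) = (-75.4427) × (21.8/2632.95) = -0.6246…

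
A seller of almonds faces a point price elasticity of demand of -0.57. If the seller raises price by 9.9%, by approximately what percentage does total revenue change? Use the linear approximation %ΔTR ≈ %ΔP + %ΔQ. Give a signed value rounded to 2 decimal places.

%ΔQ ≈ Ed × %ΔP = (-0.57) × (+9.9%) = -5.6430%
%ΔTR ≈ %ΔP + %ΔQ = (+9.9%) + (-5.6430%) = +4.2570%

+4.26%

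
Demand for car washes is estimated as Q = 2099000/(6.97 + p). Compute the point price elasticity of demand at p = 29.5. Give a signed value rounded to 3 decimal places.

-0.809

dQ/dp = −2099000/(6.97 + p)² = -1578.12. At p = 29.5, Q = 57554.2.
Ed = (dQ/dp)·(p/Q) = (-1578.12) × (29.5/57554.2) = -0.80888…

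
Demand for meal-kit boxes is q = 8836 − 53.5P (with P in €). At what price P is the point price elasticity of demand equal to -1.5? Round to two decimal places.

99.10

Ed = −53.5P/(8836 − 53.5P). Set this equal to -1.5:
53.5P = 1.5·(8836 − 53.5P) ⇒ 53.5P(1 + 1.5) = 1.5·8836
P = 1.5·8836 / (53.5·2.5) = 99.0953…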